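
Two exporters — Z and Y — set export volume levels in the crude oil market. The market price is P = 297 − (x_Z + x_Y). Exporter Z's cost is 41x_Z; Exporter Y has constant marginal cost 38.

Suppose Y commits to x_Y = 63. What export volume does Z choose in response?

96.5

Exporter Z's profit: π = x_Z(297 − (x_Z + x_Y)) − 41x_Z.
∂π/∂x_Z = 256 − 2x_Z − x_Y = 0, so x_Z = 128 − 0.5x_Y.
At x_Y = 63: x_Z = 128 − 0.5·63 = 96.5.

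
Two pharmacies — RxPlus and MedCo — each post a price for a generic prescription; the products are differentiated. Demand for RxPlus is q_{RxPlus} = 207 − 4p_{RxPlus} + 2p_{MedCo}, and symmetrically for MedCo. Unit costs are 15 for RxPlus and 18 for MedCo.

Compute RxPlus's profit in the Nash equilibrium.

3576.04

RxPlus's profit: π = (p_{RxPlus} − 15)(207 − 4p_{RxPlus} + 2p_{MedCo}).
∂π/∂p_{RxPlus} = 267 − 8p_{RxPlus} + 2p_{MedCo} = 0 ⇒ p_{RxPlus} = 33.375 + 0.25p_{MedCo}.
Similarly p_{MedCo} = 34.875 + 0.25p_{RxPlus}.
Solving the two reaction functions simultaneously: (1 − (0.25)(0.25))p_{RxPlus} = 33.375 + 0.25·34.875, so 0.9375p_{RxPlus} = 1347/32 and p_{RxPlus} = 44.9.
Then p_{MedCo} = 34.875 + 0.25·44.9 = 46.1.
q_{RxPlus} = 207 − 4·44.9 + 2·46.1 = 119.6.
Profit = (44.9 − 15)·119.6 = 3576.04.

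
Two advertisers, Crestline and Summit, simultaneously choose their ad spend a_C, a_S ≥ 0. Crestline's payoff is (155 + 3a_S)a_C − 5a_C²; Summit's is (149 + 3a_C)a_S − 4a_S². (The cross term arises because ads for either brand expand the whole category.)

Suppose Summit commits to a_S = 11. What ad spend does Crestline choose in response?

18.8

Expanding Crestline's payoff: 155a_C + 3a_Sa_C − 5a_C².
∂π/∂a_C = 155 + 3a_S − 10a_C = 0, so a_C = 15.5 + 0.3a_S.
At a_S = 11: a_C = 15.5 + 0.3·11 = 18.8.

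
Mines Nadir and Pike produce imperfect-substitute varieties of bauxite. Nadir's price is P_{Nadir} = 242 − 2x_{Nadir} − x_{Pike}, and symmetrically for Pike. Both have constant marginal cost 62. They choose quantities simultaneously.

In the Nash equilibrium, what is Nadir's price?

Mine Nadir's profit: π = x_{Nadir}(242 − 2x_{Nadir} − x_{Pike}) − 62x_{Nadir}.
∂π/∂x_{Nadir} = 180 − 4x_{Nadir} − x_{Pike} = 0 ⇒ x_{Nadir} = 45 − 0.25x_{Pike}.
By symmetry x_{Pike} = x_{Nadir}; substituting into the reaction function, 1.25x_{Nadir} = 45 and x_{Nadir} = 36.
P_{Nadir} = 242 − 2·36 − 36 = 134.

134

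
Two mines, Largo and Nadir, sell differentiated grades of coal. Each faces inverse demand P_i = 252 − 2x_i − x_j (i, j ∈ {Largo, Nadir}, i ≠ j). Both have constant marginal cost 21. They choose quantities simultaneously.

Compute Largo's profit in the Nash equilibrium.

Mine Largo's profit: π = x_{Largo}(252 − 2x_{Largo} − x_{Nadir}) − 21x_{Largo}.
∂π/∂x_{Largo} = 231 − 4x_{Largo} − x_{Nadir} = 0 ⇒ x_{Largo} = 57.75 − 0.25x_{Nadir}.
Setting x_{Largo} = x_{Nadir} in the reaction function: x_{Largo} = 57.75 − 0.25x_{Largo}, so x_{Largo} = 57.75 / 1.25 = 46.2.
P_{Largo} = 252 − 2·46.2 − 46.2 = 113.4.
Profit = (113.4 − 21)·46.2 = 4268.88.

4268.88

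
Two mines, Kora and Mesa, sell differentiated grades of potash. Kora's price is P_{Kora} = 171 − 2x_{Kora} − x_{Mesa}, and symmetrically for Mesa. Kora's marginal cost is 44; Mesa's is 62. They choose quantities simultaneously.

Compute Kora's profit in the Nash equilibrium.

1415.12

Mine Kora's profit: π = x_{Kora}(171 − 2x_{Kora} − x_{Mesa}) − 44x_{Kora}.
∂π/∂x_{Kora} = 127 − 4x_{Kora} − x_{Mesa} = 0 ⇒ x_{Kora} = 31.75 − 0.25x_{Mesa}.
Similarly x_{Mesa} = 27.25 − 0.25x_{Kora}.
Solving the two reaction functions simultaneously: (1 − (−0.25)(−0.25))x_{Kora} = 31.75 − 0.25·27.25, so 0.9375x_{Kora} = 24.9375 and x_{Kora} = 26.6.
Then x_{Mesa} = 27.25 − 0.25·26.6 = 20.6.
P_{Kora} = 171 − 2·26.6 − 20.6 = 97.2.
Profit = (97.2 − 44)·26.6 = 1415.12.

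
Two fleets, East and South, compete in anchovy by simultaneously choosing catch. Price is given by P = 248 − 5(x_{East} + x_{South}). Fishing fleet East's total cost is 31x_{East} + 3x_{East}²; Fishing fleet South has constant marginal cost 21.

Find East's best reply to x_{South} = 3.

Fishing fleet East's profit: π = x_{East}(248 − 5(x_{East} + x_{South})) − 31x_{East} − 3x_{East}².
∂π/∂x_{East} = 217 − 16x_{East} − 5x_{South} = 0, so x_{East} = 13.5625 − 0.3125x_{South}.
At x_{South} = 3: x_{East} = 13.5625 − 0.3125·3 = 12.625.

12.625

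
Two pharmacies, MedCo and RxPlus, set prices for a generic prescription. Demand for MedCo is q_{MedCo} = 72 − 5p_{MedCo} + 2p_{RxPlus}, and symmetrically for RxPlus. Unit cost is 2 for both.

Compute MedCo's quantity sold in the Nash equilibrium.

41.25

MedCo's profit: π = (p_{MedCo} − 2)(72 − 5p_{MedCo} + 2p_{RxPlus}).
∂π/∂p_{MedCo} = 82 − 10p_{MedCo} + 2p_{RxPlus} = 0 ⇒ p_{MedCo} = 8.2 + 0.2p_{RxPlus}.
The game is symmetric, so in equilibrium p_{RxPlus} = p_{MedCo}: the reaction function gives 0.8p_{MedCo} = 8.2, hence p_{MedCo} = 10.25.
q_{MedCo} = 72 − 5·10.25 + 2·10.25 = 41.25.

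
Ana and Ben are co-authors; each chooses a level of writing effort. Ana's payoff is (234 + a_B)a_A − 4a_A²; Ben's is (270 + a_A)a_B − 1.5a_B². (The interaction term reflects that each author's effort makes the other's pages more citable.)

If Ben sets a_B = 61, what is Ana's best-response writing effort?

36.875

Expanding Ana's payoff: 234a_A + a_Ba_A − 4a_A².
∂π/∂a_A = 234 + a_B − 8a_A = 0, so a_A = 29.25 + 0.125a_B.
At a_B = 61: a_A = 29.25 + 0.125·61 = 36.875.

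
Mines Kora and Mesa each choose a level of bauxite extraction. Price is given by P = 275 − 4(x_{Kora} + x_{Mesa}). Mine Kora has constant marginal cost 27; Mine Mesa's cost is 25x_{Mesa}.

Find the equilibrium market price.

Mine Kora's profit: π = x_{Kora}(275 − 4(x_{Kora} + x_{Mesa})) − 27x_{Kora}.
∂π/∂x_{Kora} = 248 − 8x_{Kora} − 4x_{Mesa} = 0, so x_{Kora} = 31 − 0.5x_{Mesa}.
By the same steps for Mesa: x_{Mesa} = 31.25 − 0.5x_{Kora}.
Solving the two reaction functions simultaneously: (1 − (−0.5)(−0.5))x_{Kora} = 31 − 0.5·31.25, so 0.75x_{Kora} = 15.375 and x_{Kora} = 20.5.
Then x_{Mesa} = 31.25 − 0.5·20.5 = 21.
Equilibrium price: P = 275 − 4·41.5 = 109.

109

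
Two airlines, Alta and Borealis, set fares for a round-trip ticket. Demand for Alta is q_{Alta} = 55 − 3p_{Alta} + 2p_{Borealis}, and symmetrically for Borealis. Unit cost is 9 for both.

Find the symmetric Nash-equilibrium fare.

20.5

Alta's profit: π = (p_{Alta} − 9)(55 − 3p_{Alta} + 2p_{Borealis}).
∂π/∂p_{Alta} = 82 − 6p_{Alta} + 2p_{Borealis} = 0 ⇒ p_{Alta} = 41/3 + (1/3)p_{Borealis}.
Setting p_{Alta} = p_{Borealis} in the reaction function: p_{Alta} = 41/3 + (1/3)p_{Alta}, so p_{Alta} = (41/3) / (2/3) = 20.5.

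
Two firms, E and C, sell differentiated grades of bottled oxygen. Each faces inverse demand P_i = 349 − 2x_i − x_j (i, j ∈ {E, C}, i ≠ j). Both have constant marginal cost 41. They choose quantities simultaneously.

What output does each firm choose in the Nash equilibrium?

Firm E's profit: π = x_E(349 − 2x_E − x_C) − 41x_E.
∂π/∂x_E = 308 − 4x_E − x_C = 0 ⇒ x_E = 77 − 0.25x_C.
Setting x_E = x_C in the reaction function: x_E = 77 − 0.25x_E, so x_E = 77 / 1.25 = 61.6.

61.6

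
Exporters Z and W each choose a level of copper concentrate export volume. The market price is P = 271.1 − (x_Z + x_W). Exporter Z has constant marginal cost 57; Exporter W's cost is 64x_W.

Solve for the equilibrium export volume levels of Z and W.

73.7, 66.7

Exporter Z's profit: π = x_Z(271.1 − (x_Z + x_W)) − 57x_Z.
∂π/∂x_Z = 214.1 − 2x_Z − x_W = 0, so x_Z = 107.05 − 0.5x_W.
By the same steps for W: x_W = 103.55 − 0.5x_Z.
Solving the two reaction functions simultaneously: (1 − (−0.5)(−0.5))x_Z = 107.05 − 0.5·103.55, so 0.75x_Z = 55.275 and x_Z = 73.7.
Then x_W = 103.55 − 0.5·73.7 = 66.7.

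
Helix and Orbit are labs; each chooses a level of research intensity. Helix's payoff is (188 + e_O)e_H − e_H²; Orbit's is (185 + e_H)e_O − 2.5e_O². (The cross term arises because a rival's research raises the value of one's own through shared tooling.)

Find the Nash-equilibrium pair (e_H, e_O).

Expanding Helix's payoff: 188e_H + e_Oe_H − e_H².
∂π/∂e_H = 188 + e_O − 2e_H = 0, so e_H = 94 + 0.5e_O.
Likewise for Orbit: e_O = 37 + 0.2e_H.
Substituting the second reaction function into the first: e_H = 94 + 0.5(37 + 0.2e_H), which gives 0.9e_H = 112.5 ⇒ e_H = 125.
Then e_O = 37 + 0.2·125 = 62.

125, 62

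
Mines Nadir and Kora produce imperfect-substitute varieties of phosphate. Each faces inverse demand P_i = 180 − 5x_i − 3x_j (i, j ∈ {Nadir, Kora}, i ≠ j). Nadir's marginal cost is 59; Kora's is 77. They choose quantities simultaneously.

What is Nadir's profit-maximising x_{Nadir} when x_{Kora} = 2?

Mine Nadir's profit: π = x_{Nadir}(180 − 5x_{Nadir} − 3x_{Kora}) − 59x_{Nadir}.
∂π/∂x_{Nadir} = 121 − 10x_{Nadir} − 3x_{Kora} = 0 ⇒ x_{Nadir} = 12.1 − 0.3x_{Kora}.
At x_{Kora} = 2: x_{Nadir} = 12.1 − 0.3·2 = 11.5.

11.5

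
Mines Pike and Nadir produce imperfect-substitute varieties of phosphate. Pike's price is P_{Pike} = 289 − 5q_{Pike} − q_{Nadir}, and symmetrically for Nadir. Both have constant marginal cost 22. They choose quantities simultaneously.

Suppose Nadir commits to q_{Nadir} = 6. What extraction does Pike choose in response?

Mine Pike's profit: π = q_{Pike}(289 − 5q_{Pike} − q_{Nadir}) − 22q_{Pike}.
∂π/∂q_{Pike} = 267 − 10q_{Pike} − q_{Nadir} = 0 ⇒ q_{Pike} = 26.7 − 0.1q_{Nadir}.
At q_{Nadir} = 6: q_{Pike} = 26.7 − 0.1·6 = 26.1.

26.1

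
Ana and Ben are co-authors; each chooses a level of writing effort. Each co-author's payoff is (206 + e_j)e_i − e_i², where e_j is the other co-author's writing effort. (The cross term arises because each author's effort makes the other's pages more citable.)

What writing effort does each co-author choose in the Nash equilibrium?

Ana's payoff is (206 + e_B)e_A − e_A².
∂π/∂e_A = 206 + e_B − 2e_A = 0, so e_A = 103 + 0.5e_B.
By symmetry e_B = e_A; substituting into the reaction function, 0.5e_A = 103 and e_A = 206.

206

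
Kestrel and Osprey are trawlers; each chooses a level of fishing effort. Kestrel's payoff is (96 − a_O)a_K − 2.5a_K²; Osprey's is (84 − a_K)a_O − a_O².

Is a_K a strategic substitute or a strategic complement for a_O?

Expanding Kestrel's payoff: 96a_K − a_Oa_K − 2.5a_K².
∂π/∂a_K = 96 − a_O − 5a_K = 0, so a_K = 19.2 − 0.2a_O.
The best-response slope da_K/da_O = −0.2 < 0: the reaction function is downward-sloping, so the choices are strategic substitutes.

strategic substitutes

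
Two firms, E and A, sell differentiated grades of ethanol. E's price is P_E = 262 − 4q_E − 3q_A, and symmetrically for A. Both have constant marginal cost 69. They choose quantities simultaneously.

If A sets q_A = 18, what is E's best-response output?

Firm E's profit: π = q_E(262 − 4q_E − 3q_A) − 69q_E.
∂π/∂q_E = 193 − 8q_E − 3q_A = 0 ⇒ q_E = 24.125 − 0.375q_A.
At q_A = 18: q_E = 24.125 − 0.375·18 = 17.375.

17.375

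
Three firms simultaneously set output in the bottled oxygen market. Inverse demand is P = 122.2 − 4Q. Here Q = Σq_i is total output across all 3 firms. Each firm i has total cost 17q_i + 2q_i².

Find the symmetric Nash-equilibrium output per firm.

A representative firm's profit is π_i = q_i(122.2 − 4Q) − 17q_i − 2q_i², with Q = q_i + Σ_{j≠i} q_j.
First-order condition: 105.2 − 12q_i − 4Σ_{j≠i} q_j = 0.
In a symmetric equilibrium every firm chooses the same q, so Σ_{j≠i} q_j = 2q. The condition becomes 105.2 − 20q = 0, giving q = 105.2/20 = 5.26.

5.26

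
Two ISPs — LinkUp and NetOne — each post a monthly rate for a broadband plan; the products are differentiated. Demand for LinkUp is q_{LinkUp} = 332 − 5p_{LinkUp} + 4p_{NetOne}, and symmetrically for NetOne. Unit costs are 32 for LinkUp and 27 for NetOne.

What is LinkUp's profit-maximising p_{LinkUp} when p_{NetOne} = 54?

LinkUp's profit: π = (p_{LinkUp} − 32)(332 − 5p_{LinkUp} + 4p_{NetOne}).
∂π/∂p_{LinkUp} = 492 − 10p_{LinkUp} + 4p_{NetOne} = 0 ⇒ p_{LinkUp} = 49.2 + 0.4p_{NetOne}.
At p_{NetOne} = 54: p_{LinkUp} = 49.2 + 0.4·54 = 70.8.

70.8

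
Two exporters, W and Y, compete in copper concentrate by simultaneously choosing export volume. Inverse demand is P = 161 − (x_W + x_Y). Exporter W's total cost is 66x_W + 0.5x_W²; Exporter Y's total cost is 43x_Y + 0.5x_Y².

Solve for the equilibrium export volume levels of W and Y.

20.875, 32.375

Exporter W's profit: π = x_W(161 − (x_W + x_Y)) − 66x_W − 0.5x_W².
∂π/∂x_W = 95 − 3x_W − x_Y = 0, so x_W = 95/3 − (1/3)x_Y.
By the same steps for Y: x_Y = 118/3 − (1/3)x_W.
Solving the two reaction functions simultaneously: (1 − (−1/3)(−1/3))x_W = 95/3 − (1/3)·(118/3), so (8/9)x_W = 167/9 and x_W = 20.875.
Then x_Y = 118/3 − (1/3)·20.875 = 32.375.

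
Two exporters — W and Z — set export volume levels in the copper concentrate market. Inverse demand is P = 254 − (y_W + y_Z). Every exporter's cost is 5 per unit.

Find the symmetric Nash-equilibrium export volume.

83

Exporter W's profit: π = y_W(254 − (y_W + y_Z)) − 5y_W.
∂π/∂y_W = 249 − 2y_W − y_Z = 0, so y_W = 124.5 − 0.5y_Z.
Setting y_W = y_Z in the reaction function: y_W = 124.5 − 0.5y_W, so y_W = 124.5 / 1.5 = 83.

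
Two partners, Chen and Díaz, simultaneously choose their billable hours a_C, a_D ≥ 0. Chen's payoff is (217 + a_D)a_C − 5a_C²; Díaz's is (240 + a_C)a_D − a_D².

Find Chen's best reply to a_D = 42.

25.9

Expanding Chen's payoff: 217a_C + a_Da_C − 5a_C².
∂π/∂a_C = 217 + a_D − 10a_C = 0, so a_C = 21.7 + 0.1a_D.
At a_D = 42: a_C = 21.7 + 0.1·42 = 25.9.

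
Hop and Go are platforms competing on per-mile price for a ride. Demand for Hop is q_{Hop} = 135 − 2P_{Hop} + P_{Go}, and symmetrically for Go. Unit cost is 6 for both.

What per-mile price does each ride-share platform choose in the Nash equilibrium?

Hop's profit: π = (P_{Hop} − 6)(135 − 2P_{Hop} + P_{Go}).
∂π/∂P_{Hop} = 147 − 4P_{Hop} + P_{Go} = 0 ⇒ P_{Hop} = 36.75 + 0.25P_{Go}.
Setting P_{Hop} = P_{Go} in the reaction function: P_{Hop} = 36.75 + 0.25P_{Hop}, so P_{Hop} = 36.75 / 0.75 = 49.

49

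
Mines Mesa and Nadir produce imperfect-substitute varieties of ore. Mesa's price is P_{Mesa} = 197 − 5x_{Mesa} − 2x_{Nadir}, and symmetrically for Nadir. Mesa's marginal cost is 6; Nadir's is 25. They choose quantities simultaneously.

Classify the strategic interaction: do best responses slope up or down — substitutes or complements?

Mine Mesa's profit: π = x_{Mesa}(197 − 5x_{Mesa} − 2x_{Nadir}) − 6x_{Mesa}.
∂π/∂x_{Mesa} = 191 − 10x_{Mesa} − 2x_{Nadir} = 0 ⇒ x_{Mesa} = 19.1 − 0.2x_{Nadir}.
The best-response slope dx_{Mesa}/dx_{Nadir} = −0.2 < 0: the reaction function is downward-sloping, so the choices are strategic substitutes.

strategic substitutes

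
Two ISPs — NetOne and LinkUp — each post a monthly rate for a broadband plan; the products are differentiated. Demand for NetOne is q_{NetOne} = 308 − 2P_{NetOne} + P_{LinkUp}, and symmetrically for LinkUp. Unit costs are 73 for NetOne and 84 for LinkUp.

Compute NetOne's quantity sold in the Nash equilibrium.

NetOne's profit: π = (P_{NetOne} − 73)(308 − 2P_{NetOne} + P_{LinkUp}).
∂π/∂P_{NetOne} = 454 − 4P_{NetOne} + P_{LinkUp} = 0 ⇒ P_{NetOne} = 113.5 + 0.25P_{LinkUp}.
Similarly P_{LinkUp} = 119 + 0.25P_{NetOne}.
Substituting the second reaction function into the first: P_{NetOne} = 113.5 + 0.25(119 + 0.25P_{NetOne}), which gives 0.9375P_{NetOne} = 143.25 ⇒ P_{NetOne} = 152.8.
Then P_{LinkUp} = 119 + 0.25·152.8 = 157.2.
q_{NetOne} = 308 − 2·152.8 + 157.2 = 159.6.

159.6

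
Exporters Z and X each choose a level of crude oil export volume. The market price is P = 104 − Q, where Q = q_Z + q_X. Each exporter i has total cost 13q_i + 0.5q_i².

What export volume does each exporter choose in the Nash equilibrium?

22.75

Exporter Z's profit: π = q_Z(104 − (q_Z + q_X)) − 13q_Z − 0.5q_Z².
∂π/∂q_Z = 91 − 3q_Z − q_X = 0, so q_Z = 91/3 − (1/3)q_X.
The game is symmetric, so in equilibrium q_X = q_Z: the reaction function gives (4/3)q_Z = 91/3, hence q_Z = 22.75.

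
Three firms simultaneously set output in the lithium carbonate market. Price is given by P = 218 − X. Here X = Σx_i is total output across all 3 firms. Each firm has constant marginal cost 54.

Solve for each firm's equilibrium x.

41

A representative firm's profit is π_i = x_i(218 − X) − 54x_i, with X = x_i + Σ_{j≠i} x_j.
First-order condition: 164 − 2x_i − Σ_{j≠i} x_j = 0.
Imposing symmetry (x_j = x for all j) turns Σ_{j≠i} x_j into 2x, so 164 = 4x and x = 41.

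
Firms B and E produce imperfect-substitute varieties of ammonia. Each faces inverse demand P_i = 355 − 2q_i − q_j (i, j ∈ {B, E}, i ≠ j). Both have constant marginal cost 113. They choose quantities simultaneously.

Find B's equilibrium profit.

4685.12

Firm B's profit: π = q_B(355 − 2q_B − q_E) − 113q_B.
∂π/∂q_B = 242 − 4q_B − q_E = 0 ⇒ q_B = 60.5 − 0.25q_E.
By symmetry q_E = q_B; substituting into the reaction function, 1.25q_B = 60.5 and q_B = 48.4.
P_B = 355 − 2·48.4 − 48.4 = 209.8.
Profit = (209.8 − 113)·48.4 = 4685.12.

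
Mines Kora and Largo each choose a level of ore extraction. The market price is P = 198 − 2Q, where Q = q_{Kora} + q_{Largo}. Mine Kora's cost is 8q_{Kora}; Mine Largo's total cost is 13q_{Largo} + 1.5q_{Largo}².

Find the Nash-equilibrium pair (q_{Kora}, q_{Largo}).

Mine Kora's profit: π = q_{Kora}(198 − 2(q_{Kora} + q_{Largo})) − 8q_{Kora}.
∂π/∂q_{Kora} = 190 − 4q_{Kora} − 2q_{Largo} = 0, so q_{Kora} = 47.5 − 0.5q_{Largo}.
For Largo: ∂π/∂q_{Largo} = 185 − 7q_{Largo} − 2q_{Kora} = 0 ⇒ q_{Largo} = 185/7 − (2/7)q_{Kora}.
Plugging q_{Largo} into Kora's best response: q_{Kora} = 47.5 − 0.5(185/7 − (2/7)q_{Kora}) ⇒ (6/7)q_{Kora} = 240/7, so q_{Kora} = 40.
Then q_{Largo} = 185/7 − (2/7)·40 = 15.

40, 15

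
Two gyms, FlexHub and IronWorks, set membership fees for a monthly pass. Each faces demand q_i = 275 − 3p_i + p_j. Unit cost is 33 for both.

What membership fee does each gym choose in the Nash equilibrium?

FlexHub's profit: π = (p_{FlexHub} − 33)(275 − 3p_{FlexHub} + p_{IronWorks}).
∂π/∂p_{FlexHub} = 374 − 6p_{FlexHub} + p_{IronWorks} = 0 ⇒ p_{FlexHub} = 187/3 + (1/6)p_{IronWorks}.
By symmetry p_{IronWorks} = p_{FlexHub}; substituting into the reaction function, (5/6)p_{FlexHub} = 187/3 and p_{FlexHub} = 74.8.

74.8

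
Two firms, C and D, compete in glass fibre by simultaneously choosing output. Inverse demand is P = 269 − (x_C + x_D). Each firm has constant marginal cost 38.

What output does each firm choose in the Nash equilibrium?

Firm C's profit: π = x_C(269 − (x_C + x_D)) − 38x_C.
∂π/∂x_C = 231 − 2x_C − x_D = 0, so x_C = 115.5 − 0.5x_D.
The game is symmetric, so in equilibrium x_D = x_C: the reaction function gives 1.5x_C = 115.5, hence x_C = 77.

77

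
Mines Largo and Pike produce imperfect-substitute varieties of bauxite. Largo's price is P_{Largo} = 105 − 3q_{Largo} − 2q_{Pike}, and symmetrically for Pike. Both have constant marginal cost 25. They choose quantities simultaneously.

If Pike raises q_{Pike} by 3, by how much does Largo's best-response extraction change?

-1

Mine Largo's profit: π = q_{Largo}(105 − 3q_{Largo} − 2q_{Pike}) − 25q_{Largo}.
∂π/∂q_{Largo} = 80 − 6q_{Largo} − 2q_{Pike} = 0 ⇒ q_{Largo} = 40/3 − (1/3)q_{Pike}.
The reaction-function slope is −1/3, so a 3-unit rise in q_{Pike} moves q_{Largo} by −1/3 × 3 = −1. Largo's best response falls — the actions are strategic substitutes.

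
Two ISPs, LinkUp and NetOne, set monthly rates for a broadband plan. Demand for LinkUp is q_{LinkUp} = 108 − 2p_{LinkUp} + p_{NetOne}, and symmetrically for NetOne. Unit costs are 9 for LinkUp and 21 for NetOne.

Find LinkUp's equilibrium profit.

2394.32

LinkUp's profit: π = (p_{LinkUp} − 9)(108 − 2p_{LinkUp} + p_{NetOne}).
∂π/∂p_{LinkUp} = 126 − 4p_{LinkUp} + p_{NetOne} = 0 ⇒ p_{LinkUp} = 31.5 + 0.25p_{NetOne}.
Similarly p_{NetOne} = 37.5 + 0.25p_{LinkUp}.
Plugging p_{NetOne} into LinkUp's best response: p_{LinkUp} = 31.5 + 0.25(37.5 + 0.25p_{LinkUp}) ⇒ 0.9375p_{LinkUp} = 40.875, so p_{LinkUp} = 43.6.
Then p_{NetOne} = 37.5 + 0.25·43.6 = 48.4.
q_{LinkUp} = 108 − 2·43.6 + 48.4 = 69.2.
Profit = (43.6 − 9)·69.2 = 2394.32.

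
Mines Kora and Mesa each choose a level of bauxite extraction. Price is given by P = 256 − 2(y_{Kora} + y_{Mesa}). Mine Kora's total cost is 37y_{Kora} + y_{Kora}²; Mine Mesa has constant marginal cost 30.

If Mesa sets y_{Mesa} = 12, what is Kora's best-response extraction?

32.5

Mine Kora's profit: π = y_{Kora}(256 − 2(y_{Kora} + y_{Mesa})) − 37y_{Kora} − y_{Kora}².
∂π/∂y_{Kora} = 219 − 6y_{Kora} − 2y_{Mesa} = 0, so y_{Kora} = 36.5 − (1/3)y_{Mesa}.
At y_{Mesa} = 12: y_{Kora} = 36.5 − (1/3)·12 = 32.5.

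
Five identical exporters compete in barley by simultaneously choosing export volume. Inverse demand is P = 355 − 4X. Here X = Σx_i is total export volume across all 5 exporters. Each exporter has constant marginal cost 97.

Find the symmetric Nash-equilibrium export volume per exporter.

10.75

A representative exporter's profit is π_i = x_i(355 − 4X) − 97x_i, with X = x_i + Σ_{j≠i} x_j.
First-order condition: 258 − 8x_i − 4Σ_{j≠i} x_j = 0.
In a symmetric equilibrium every exporter chooses the same x, so Σ_{j≠i} x_j = 4x. The condition becomes 258 − 24x = 0, giving x = 258/24 = 10.75.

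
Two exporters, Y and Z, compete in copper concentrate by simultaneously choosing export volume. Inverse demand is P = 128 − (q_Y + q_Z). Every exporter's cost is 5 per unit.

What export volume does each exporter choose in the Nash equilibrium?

Exporter Y's profit: π = q_Y(128 − (q_Y + q_Z)) − 5q_Y.
∂π/∂q_Y = 123 − 2q_Y − q_Z = 0, so q_Y = 61.5 − 0.5q_Z.
Setting q_Y = q_Z in the reaction function: q_Y = 61.5 − 0.5q_Y, so q_Y = 61.5 / 1.5 = 41.

41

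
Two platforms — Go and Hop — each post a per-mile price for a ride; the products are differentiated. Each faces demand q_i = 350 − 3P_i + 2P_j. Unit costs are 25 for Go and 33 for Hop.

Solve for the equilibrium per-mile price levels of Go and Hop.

107.75, 110.75

Go's profit: π = (P_{Go} − 25)(350 − 3P_{Go} + 2P_{Hop}).
∂π/∂P_{Go} = 425 − 6P_{Go} + 2P_{Hop} = 0 ⇒ P_{Go} = 425/6 + (1/3)P_{Hop}.
Similarly P_{Hop} = 449/6 + (1/3)P_{Go}.
Plugging P_{Hop} into Go's best response: P_{Go} = 425/6 + (1/3)(449/6 + (1/3)P_{Go}) ⇒ (8/9)P_{Go} = 862/9, so P_{Go} = 107.75.
Then P_{Hop} = 449/6 + (1/3)·107.75 = 110.75.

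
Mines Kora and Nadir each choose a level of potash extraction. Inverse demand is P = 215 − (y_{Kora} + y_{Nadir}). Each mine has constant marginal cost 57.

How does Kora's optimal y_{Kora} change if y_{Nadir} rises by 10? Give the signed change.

Mine Kora's profit: π = y_{Kora}(215 − (y_{Kora} + y_{Nadir})) − 57y_{Kora}.
∂π/∂y_{Kora} = 158 − 2y_{Kora} − y_{Nadir} = 0, so y_{Kora} = 79 − 0.5y_{Nadir}.
The reaction-function slope is −0.5, so a 10-unit rise in y_{Nadir} moves y_{Kora} by −0.5 × 10 = −5. Kora's best response falls — the actions are strategic substitutes.

-5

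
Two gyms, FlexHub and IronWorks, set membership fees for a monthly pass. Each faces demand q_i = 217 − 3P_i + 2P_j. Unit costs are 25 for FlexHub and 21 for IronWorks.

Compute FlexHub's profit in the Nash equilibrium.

FlexHub's profit: π = (P_{FlexHub} − 25)(217 − 3P_{FlexHub} + 2P_{IronWorks}).
∂π/∂P_{FlexHub} = 292 − 6P_{FlexHub} + 2P_{IronWorks} = 0 ⇒ P_{FlexHub} = 146/3 + (1/3)P_{IronWorks}.
Similarly P_{IronWorks} = 140/3 + (1/3)P_{FlexHub}.
Plugging P_{IronWorks} into FlexHub's best response: P_{FlexHub} = 146/3 + (1/3)(140/3 + (1/3)P_{FlexHub}) ⇒ (8/9)P_{FlexHub} = 578/9, so P_{FlexHub} = 72.25.
Then P_{IronWorks} = 140/3 + (1/3)·72.25 = 70.75.
q_{FlexHub} = 217 − 3·72.25 + 2·70.75 = 141.75.
Profit = (72.25 − 25)·141.75 = 6697.6875.

6697.6875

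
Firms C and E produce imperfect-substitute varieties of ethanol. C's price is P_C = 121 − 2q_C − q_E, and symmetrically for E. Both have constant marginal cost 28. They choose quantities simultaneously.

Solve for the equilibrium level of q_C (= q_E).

18.6

Firm C's profit: π = q_C(121 − 2q_C − q_E) − 28q_C.
∂π/∂q_C = 93 − 4q_C − q_E = 0 ⇒ q_C = 23.25 − 0.25q_E.
The game is symmetric, so in equilibrium q_E = q_C: the reaction function gives 1.25q_C = 23.25, hence q_C = 18.6.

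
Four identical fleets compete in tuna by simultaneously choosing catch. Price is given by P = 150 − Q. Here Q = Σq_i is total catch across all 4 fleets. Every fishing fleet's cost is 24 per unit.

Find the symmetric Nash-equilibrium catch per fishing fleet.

25.2

A representative fishing fleet's profit is π_i = q_i(150 − Q) − 24q_i, with Q = q_i + Σ_{j≠i} q_j.
First-order condition: 126 − 2q_i − Σ_{j≠i} q_j = 0.
Imposing symmetry (q_j = q for all j) turns Σ_{j≠i} q_j into 3q, so 126 = 5q and q = 25.2.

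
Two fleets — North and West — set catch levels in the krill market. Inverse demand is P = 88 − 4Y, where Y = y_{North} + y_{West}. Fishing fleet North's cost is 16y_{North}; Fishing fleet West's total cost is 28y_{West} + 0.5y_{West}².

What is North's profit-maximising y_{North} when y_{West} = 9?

Fishing fleet North's profit: π = y_{North}(88 − 4(y_{North} + y_{West})) − 16y_{North}.
∂π/∂y_{North} = 72 − 8y_{North} − 4y_{West} = 0, so y_{North} = 9 − 0.5y_{West}.
At y_{West} = 9: y_{North} = 9 − 0.5·9 = 4.5.

4.5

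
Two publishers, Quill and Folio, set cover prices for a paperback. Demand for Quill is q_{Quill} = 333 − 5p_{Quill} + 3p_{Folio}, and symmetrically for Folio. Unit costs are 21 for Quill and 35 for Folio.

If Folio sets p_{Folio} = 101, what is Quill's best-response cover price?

74.1

Quill's profit: π = (p_{Quill} − 21)(333 − 5p_{Quill} + 3p_{Folio}).
∂π/∂p_{Quill} = 438 − 10p_{Quill} + 3p_{Folio} = 0 ⇒ p_{Quill} = 43.8 + 0.3p_{Folio}.
At p_{Folio} = 101: p_{Quill} = 43.8 + 0.3·101 = 74.1.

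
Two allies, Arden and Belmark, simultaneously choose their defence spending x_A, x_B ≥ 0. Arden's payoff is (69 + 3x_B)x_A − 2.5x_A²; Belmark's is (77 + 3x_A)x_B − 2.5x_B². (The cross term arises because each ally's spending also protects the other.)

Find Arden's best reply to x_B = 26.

29.4

Expanding Arden's payoff: 69x_A + 3x_Bx_A − 2.5x_A².
∂π/∂x_A = 69 + 3x_B − 5x_A = 0, so x_A = 13.8 + 0.6x_B.
At x_B = 26: x_A = 13.8 + 0.6·26 = 29.4.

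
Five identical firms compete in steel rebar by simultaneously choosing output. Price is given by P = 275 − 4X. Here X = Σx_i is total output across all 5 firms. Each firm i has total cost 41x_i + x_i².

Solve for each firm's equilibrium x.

9

A representative firm's profit is π_i = x_i(275 − 4X) − 41x_i − x_i², with X = x_i + Σ_{j≠i} x_j.
First-order condition: 234 − 10x_i − 4Σ_{j≠i} x_j = 0.
Imposing symmetry (x_j = x for all j) turns Σ_{j≠i} x_j into 4x, so 234 = 26x and x = 9.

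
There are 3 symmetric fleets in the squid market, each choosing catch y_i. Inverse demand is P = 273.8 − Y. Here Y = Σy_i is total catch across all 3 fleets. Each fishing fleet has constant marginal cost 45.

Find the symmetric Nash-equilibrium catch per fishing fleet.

57.2

A representative fishing fleet's profit is π_i = y_i(273.8 − Y) − 45y_i, with Y = y_i + Σ_{j≠i} y_j.
First-order condition: 228.8 − 2y_i − Σ_{j≠i} y_j = 0.
Imposing symmetry (y_j = y for all j) turns Σ_{j≠i} y_j into 2y, so 228.8 = 4y and y = 57.2.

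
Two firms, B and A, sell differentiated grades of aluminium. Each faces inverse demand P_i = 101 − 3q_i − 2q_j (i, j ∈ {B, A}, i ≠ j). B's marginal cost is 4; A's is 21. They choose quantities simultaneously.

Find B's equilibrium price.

Firm B's profit: π = q_B(101 − 3q_B − 2q_A) − 4q_B.
∂π/∂q_B = 97 − 6q_B − 2q_A = 0 ⇒ q_B = 97/6 − (1/3)q_A.
Similarly q_A = 40/3 − (1/3)q_B.
Substituting the second reaction function into the first: q_B = 97/6 − (1/3)(40/3 − (1/3)q_B), which gives (8/9)q_B = 211/18 ⇒ q_B = 13.1875.
Then q_A = 40/3 − (1/3)·13.1875 = 8.9375.
P_B = 101 − 3·13.1875 − 2·8.9375 = 43.5625.

43.5625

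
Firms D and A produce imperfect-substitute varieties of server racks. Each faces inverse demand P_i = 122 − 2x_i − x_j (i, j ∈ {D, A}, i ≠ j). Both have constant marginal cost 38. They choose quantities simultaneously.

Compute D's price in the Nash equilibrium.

71.6

Firm D's profit: π = x_D(122 − 2x_D − x_A) − 38x_D.
∂π/∂x_D = 84 − 4x_D − x_A = 0 ⇒ x_D = 21 − 0.25x_A.
Setting x_D = x_A in the reaction function: x_D = 21 − 0.25x_D, so x_D = 21 / 1.25 = 16.8.
P_D = 122 − 2·16.8 − 16.8 = 71.6.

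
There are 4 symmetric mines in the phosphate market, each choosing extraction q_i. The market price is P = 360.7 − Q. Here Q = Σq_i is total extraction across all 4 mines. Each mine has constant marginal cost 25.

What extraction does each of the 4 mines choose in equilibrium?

67.14

A representative mine's profit is π_i = q_i(360.7 − Q) − 25q_i, with Q = q_i + Σ_{j≠i} q_j.
First-order condition: 335.7 − 2q_i − Σ_{j≠i} q_j = 0.
Imposing symmetry (q_j = q for all j) turns Σ_{j≠i} q_j into 3q, so 335.7 = 5q and q = 67.14.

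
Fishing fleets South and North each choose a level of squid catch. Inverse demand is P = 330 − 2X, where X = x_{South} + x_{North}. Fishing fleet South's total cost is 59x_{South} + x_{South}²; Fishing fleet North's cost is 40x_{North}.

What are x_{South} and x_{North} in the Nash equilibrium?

25.2, 59.9

Fishing fleet South's profit: π = x_{South}(330 − 2(x_{South} + x_{North})) − 59x_{South} − x_{South}².
∂π/∂x_{South} = 271 − 6x_{South} − 2x_{North} = 0, so x_{South} = 271/6 − (1/3)x_{North}.
For North: ∂π/∂x_{North} = 290 − 4x_{North} − 2x_{South} = 0 ⇒ x_{North} = 72.5 − 0.5x_{South}.
Substituting the second reaction function into the first: x_{South} = 271/6 − (1/3)(72.5 − 0.5x_{South}), which gives (5/6)x_{South} = 21 ⇒ x_{South} = 25.2.
Then x_{North} = 72.5 − 0.5·25.2 = 59.9.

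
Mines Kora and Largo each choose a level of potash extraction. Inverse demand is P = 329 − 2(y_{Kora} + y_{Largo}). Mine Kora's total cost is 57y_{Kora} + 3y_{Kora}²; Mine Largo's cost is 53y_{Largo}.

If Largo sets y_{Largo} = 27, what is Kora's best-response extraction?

21.8

Mine Kora's profit: π = y_{Kora}(329 − 2(y_{Kora} + y_{Largo})) − 57y_{Kora} − 3y_{Kora}².
∂π/∂y_{Kora} = 272 − 10y_{Kora} − 2y_{Largo} = 0, so y_{Kora} = 27.2 − 0.2y_{Largo}.
At y_{Largo} = 27: y_{Kora} = 27.2 − 0.2·27 = 21.8.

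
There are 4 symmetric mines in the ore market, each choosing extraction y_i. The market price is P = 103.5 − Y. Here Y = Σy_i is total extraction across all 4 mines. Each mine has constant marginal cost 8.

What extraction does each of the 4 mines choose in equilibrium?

19.1

A representative mine's profit is π_i = y_i(103.5 − Y) − 8y_i, with Y = y_i + Σ_{j≠i} y_j.
First-order condition: 95.5 − 2y_i − Σ_{j≠i} y_j = 0.
Imposing symmetry (y_j = y for all j) turns Σ_{j≠i} y_j into 3y, so 95.5 = 5y and y = 19.1.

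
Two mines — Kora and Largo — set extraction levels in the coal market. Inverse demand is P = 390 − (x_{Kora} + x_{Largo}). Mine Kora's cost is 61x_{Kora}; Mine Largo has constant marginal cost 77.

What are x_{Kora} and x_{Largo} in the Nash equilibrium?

115, 99

Mine Kora's profit: π = x_{Kora}(390 − (x_{Kora} + x_{Largo})) − 61x_{Kora}.
∂π/∂x_{Kora} = 329 − 2x_{Kora} − x_{Largo} = 0, so x_{Kora} = 164.5 − 0.5x_{Largo}.
By the same steps for Largo: x_{Largo} = 156.5 − 0.5x_{Kora}.
Plugging x_{Largo} into Kora's best response: x_{Kora} = 164.5 − 0.5(156.5 − 0.5x_{Kora}) ⇒ 0.75x_{Kora} = 86.25, so x_{Kora} = 115.
Then x_{Largo} = 156.5 − 0.5·115 = 99.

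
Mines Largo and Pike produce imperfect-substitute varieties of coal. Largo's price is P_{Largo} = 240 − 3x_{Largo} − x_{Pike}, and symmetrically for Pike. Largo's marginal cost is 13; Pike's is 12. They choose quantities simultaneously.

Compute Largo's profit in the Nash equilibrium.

3149.28

Mine Largo's profit: π = x_{Largo}(240 − 3x_{Largo} − x_{Pike}) − 13x_{Largo}.
∂π/∂x_{Largo} = 227 − 6x_{Largo} − x_{Pike} = 0 ⇒ x_{Largo} = 227/6 − (1/6)x_{Pike}.
Similarly x_{Pike} = 38 − (1/6)x_{Largo}.
Solving the two reaction functions simultaneously: (1 − (−1/6)(−1/6))x_{Largo} = 227/6 − (1/6)·38, so (35/36)x_{Largo} = 31.5 and x_{Largo} = 32.4.
Then x_{Pike} = 38 − (1/6)·32.4 = 32.6.
P_{Largo} = 240 − 3·32.4 − 32.6 = 110.2.
Profit = (110.2 − 13)·32.4 = 3149.28.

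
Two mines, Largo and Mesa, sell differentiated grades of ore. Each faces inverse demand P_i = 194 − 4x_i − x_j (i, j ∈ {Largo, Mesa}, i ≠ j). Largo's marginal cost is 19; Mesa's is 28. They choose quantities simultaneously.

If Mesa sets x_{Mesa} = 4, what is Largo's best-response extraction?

21.375

Mine Largo's profit: π = x_{Largo}(194 − 4x_{Largo} − x_{Mesa}) − 19x_{Largo}.
∂π/∂x_{Largo} = 175 − 8x_{Largo} − x_{Mesa} = 0 ⇒ x_{Largo} = 21.875 − 0.125x_{Mesa}.
At x_{Mesa} = 4: x_{Largo} = 21.875 − 0.125·4 = 21.375.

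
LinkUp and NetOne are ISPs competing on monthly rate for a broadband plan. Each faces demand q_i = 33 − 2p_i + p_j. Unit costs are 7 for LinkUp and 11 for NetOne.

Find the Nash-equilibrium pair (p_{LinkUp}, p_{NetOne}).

LinkUp's profit: π = (p_{LinkUp} − 7)(33 − 2p_{LinkUp} + p_{NetOne}).
∂π/∂p_{LinkUp} = 47 − 4p_{LinkUp} + p_{NetOne} = 0 ⇒ p_{LinkUp} = 11.75 + 0.25p_{NetOne}.
Similarly p_{NetOne} = 13.75 + 0.25p_{LinkUp}.
Solving the two reaction functions simultaneously: (1 − (0.25)(0.25))p_{LinkUp} = 11.75 + 0.25·13.75, so 0.9375p_{LinkUp} = 15.1875 and p_{LinkUp} = 16.2.
Then p_{NetOne} = 13.75 + 0.25·16.2 = 17.8.

16.2, 17.8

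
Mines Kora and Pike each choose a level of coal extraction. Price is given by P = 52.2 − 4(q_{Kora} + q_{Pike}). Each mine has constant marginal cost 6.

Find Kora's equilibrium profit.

Mine Kora's profit: π = q_{Kora}(52.2 − 4(q_{Kora} + q_{Pike})) − 6q_{Kora}.
∂π/∂q_{Kora} = 46.2 − 8q_{Kora} − 4q_{Pike} = 0, so q_{Kora} = 5.775 − 0.5q_{Pike}.
By symmetry q_{Pike} = q_{Kora}; substituting into the reaction function, 1.5q_{Kora} = 5.775 and q_{Kora} = 3.85.
Price P = 52.2 − 4·7.7 = 21.4.
Kora's profit: (21.4 − 6)·3.85 = 59.29.

59.29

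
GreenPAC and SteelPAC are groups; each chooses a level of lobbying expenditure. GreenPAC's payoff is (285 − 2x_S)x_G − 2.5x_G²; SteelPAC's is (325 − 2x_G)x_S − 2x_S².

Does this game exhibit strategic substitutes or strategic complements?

Expanding GreenPAC's payoff: 285x_G − 2x_Sx_G − 2.5x_G².
∂π/∂x_G = 285 − 2x_S − 5x_G = 0, so x_G = 57 − 0.4x_S.
The best-response slope dx_G/dx_S = −0.4 < 0: the reaction function is downward-sloping, so the choices are strategic substitutes.

strategic substitutes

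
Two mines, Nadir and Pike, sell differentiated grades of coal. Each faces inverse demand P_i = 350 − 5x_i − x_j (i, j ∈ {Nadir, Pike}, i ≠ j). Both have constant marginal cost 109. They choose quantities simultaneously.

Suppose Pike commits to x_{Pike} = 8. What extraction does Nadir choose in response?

23.3

Mine Nadir's profit: π = x_{Nadir}(350 − 5x_{Nadir} − x_{Pike}) − 109x_{Nadir}.
∂π/∂x_{Nadir} = 241 − 10x_{Nadir} − x_{Pike} = 0 ⇒ x_{Nadir} = 24.1 − 0.1x_{Pike}.
At x_{Pike} = 8: x_{Nadir} = 24.1 − 0.1·8 = 23.3.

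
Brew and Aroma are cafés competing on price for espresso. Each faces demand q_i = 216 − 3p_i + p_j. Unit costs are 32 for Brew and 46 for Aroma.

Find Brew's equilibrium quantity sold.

94.8

Brew's profit: π = (p_{Brew} − 32)(216 − 3p_{Brew} + p_{Aroma}).
∂π/∂p_{Brew} = 312 − 6p_{Brew} + p_{Aroma} = 0 ⇒ p_{Brew} = 52 + (1/6)p_{Aroma}.
Similarly p_{Aroma} = 59 + (1/6)p_{Brew}.
Plugging p_{Aroma} into Brew's best response: p_{Brew} = 52 + (1/6)(59 + (1/6)p_{Brew}) ⇒ (35/36)p_{Brew} = 371/6, so p_{Brew} = 63.6.
Then p_{Aroma} = 59 + (1/6)·63.6 = 69.6.
q_{Brew} = 216 − 3·63.6 + 69.6 = 94.8.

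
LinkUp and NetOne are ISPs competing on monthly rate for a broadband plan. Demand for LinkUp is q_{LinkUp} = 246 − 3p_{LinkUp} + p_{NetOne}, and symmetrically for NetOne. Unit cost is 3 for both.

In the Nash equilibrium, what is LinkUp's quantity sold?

LinkUp's profit: π = (p_{LinkUp} − 3)(246 − 3p_{LinkUp} + p_{NetOne}).
∂π/∂p_{LinkUp} = 255 − 6p_{LinkUp} + p_{NetOne} = 0 ⇒ p_{LinkUp} = 42.5 + (1/6)p_{NetOne}.
Setting p_{LinkUp} = p_{NetOne} in the reaction function: p_{LinkUp} = 42.5 + (1/6)p_{LinkUp}, so p_{LinkUp} = 42.5 / (5/6) = 51.
q_{LinkUp} = 246 − 3·51 + 51 = 144.

144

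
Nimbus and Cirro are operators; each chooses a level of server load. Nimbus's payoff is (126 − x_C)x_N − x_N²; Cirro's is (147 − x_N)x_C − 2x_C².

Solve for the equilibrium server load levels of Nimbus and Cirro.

Expanding Nimbus's payoff: 126x_N − x_Cx_N − x_N².
∂π/∂x_N = 126 − x_C − 2x_N = 0, so x_N = 63 − 0.5x_C.
Likewise for Cirro: x_C = 36.75 − 0.25x_N.
Substituting the second reaction function into the first: x_N = 63 − 0.5(36.75 − 0.25x_N), which gives 0.875x_N = 44.625 ⇒ x_N = 51.
Then x_C = 36.75 − 0.25·51 = 24.

51, 24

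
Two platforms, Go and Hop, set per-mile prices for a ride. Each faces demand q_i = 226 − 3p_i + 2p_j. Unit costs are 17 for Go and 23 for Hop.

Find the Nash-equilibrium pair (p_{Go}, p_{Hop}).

Go's profit: π = (p_{Go} − 17)(226 − 3p_{Go} + 2p_{Hop}).
∂π/∂p_{Go} = 277 − 6p_{Go} + 2p_{Hop} = 0 ⇒ p_{Go} = 277/6 + (1/3)p_{Hop}.
Similarly p_{Hop} = 295/6 + (1/3)p_{Go}.
Substituting the second reaction function into the first: p_{Go} = 277/6 + (1/3)(295/6 + (1/3)p_{Go}), which gives (8/9)p_{Go} = 563/9 ⇒ p_{Go} = 70.375.
Then p_{Hop} = 295/6 + (1/3)·70.375 = 72.625.

70.375, 72.625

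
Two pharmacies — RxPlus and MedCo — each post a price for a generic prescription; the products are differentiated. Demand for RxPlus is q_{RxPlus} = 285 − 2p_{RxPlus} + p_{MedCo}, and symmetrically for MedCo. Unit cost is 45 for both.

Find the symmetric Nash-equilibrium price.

125

RxPlus's profit: π = (p_{RxPlus} − 45)(285 − 2p_{RxPlus} + p_{MedCo}).
∂π/∂p_{RxPlus} = 375 − 4p_{RxPlus} + p_{MedCo} = 0 ⇒ p_{RxPlus} = 93.75 + 0.25p_{MedCo}.
By symmetry p_{MedCo} = p_{RxPlus}; substituting into the reaction function, 0.75p_{RxPlus} = 93.75 and p_{RxPlus} = 125.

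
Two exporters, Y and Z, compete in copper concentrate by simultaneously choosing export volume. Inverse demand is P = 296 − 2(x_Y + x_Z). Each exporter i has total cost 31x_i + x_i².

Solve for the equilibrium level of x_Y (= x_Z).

33.125

Exporter Y's profit: π = x_Y(296 − 2(x_Y + x_Z)) − 31x_Y − x_Y².
∂π/∂x_Y = 265 − 6x_Y − 2x_Z = 0, so x_Y = 265/6 − (1/3)x_Z.
The game is symmetric, so in equilibrium x_Z = x_Y: the reaction function gives (4/3)x_Y = 265/6, hence x_Y = 33.125.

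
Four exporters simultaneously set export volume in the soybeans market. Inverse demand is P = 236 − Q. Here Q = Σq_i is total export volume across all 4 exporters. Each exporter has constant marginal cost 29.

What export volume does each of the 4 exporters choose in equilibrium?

41.4

A representative exporter's profit is π_i = q_i(236 − Q) − 29q_i, with Q = q_i + Σ_{j≠i} q_j.
First-order condition: 207 − 2q_i − Σ_{j≠i} q_j = 0.
With identical exporters, set every q_j = q: then 207 − 2q − 3q = 0, i.e. q = 207/5 = 41.4.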